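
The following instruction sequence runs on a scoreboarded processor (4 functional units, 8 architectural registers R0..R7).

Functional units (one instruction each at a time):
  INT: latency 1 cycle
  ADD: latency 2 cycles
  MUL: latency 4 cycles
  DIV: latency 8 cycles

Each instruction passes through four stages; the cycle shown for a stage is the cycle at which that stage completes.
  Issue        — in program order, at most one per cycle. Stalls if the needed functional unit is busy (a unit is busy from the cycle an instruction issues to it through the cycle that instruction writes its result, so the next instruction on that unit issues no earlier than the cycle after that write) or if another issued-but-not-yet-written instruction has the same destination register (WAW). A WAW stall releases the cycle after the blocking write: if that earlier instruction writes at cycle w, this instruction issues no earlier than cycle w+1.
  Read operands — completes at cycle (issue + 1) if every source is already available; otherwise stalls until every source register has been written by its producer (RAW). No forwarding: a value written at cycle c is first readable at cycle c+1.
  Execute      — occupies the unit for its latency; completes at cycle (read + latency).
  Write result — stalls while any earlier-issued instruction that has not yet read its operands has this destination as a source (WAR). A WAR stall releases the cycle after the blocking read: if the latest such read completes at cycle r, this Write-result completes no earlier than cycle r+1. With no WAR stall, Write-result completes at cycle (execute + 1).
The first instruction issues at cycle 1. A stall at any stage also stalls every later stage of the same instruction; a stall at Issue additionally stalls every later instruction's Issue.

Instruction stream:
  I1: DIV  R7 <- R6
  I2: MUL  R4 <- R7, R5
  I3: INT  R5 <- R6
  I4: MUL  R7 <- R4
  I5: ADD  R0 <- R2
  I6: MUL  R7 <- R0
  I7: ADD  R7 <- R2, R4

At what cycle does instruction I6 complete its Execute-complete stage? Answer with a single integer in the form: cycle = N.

[I1] 1/2/10/11
[I2] 2/12/16/17  (RAW R7: wait I1 write@11)
[I3] 3/4/5/13  (WAR R5: wait I2 read@12)
[I4] 18/19/23/24  (struct: MUL busy until I2 writes@17)
[I5] 19/20/22/23
[I6] 25/26/30/31  (struct: MUL busy until I4 writes@24)
[I7] 32/33/35/36  (WAW R7: wait I6 write@31)

cycle = 30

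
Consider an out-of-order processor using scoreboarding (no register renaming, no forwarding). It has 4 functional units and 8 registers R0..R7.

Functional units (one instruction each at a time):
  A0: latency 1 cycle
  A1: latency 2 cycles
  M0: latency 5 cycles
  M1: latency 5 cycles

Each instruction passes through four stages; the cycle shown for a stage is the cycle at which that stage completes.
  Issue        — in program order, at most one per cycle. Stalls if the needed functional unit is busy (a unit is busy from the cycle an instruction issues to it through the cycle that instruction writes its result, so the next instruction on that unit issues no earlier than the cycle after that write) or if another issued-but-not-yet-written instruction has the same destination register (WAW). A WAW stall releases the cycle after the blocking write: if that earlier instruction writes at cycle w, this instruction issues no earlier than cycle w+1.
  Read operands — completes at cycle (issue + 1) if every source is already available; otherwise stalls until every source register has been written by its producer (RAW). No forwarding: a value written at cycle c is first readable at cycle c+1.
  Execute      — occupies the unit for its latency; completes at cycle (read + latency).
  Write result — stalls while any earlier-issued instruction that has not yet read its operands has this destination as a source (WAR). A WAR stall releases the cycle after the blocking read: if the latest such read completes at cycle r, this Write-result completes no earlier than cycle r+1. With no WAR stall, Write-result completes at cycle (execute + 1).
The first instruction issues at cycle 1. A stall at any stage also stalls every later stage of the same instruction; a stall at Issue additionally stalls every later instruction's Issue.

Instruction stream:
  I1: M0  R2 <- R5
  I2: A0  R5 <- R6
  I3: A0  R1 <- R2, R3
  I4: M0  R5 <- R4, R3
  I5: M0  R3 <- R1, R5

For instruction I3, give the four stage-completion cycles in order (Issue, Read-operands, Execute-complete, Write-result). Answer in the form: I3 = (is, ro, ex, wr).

c1: I1→M0
c2: I1 RO | I2→A0
c3: I2 RO
c4: I2 EX
c5: I2 WR R5
c6: I3→A0
c7: I1 EX
c8: I1 WR R2
c9: I3 RO | I4→M0
c10: I3 EX | I4 RO
c11: I3 WR R1
c15: I4 EX
c16: I4 WR R5
c17: I5→M0
c18: I5 RO
c23: I5 EX
c24: I5 WR R3

I3 = (6, 9, 10, 11)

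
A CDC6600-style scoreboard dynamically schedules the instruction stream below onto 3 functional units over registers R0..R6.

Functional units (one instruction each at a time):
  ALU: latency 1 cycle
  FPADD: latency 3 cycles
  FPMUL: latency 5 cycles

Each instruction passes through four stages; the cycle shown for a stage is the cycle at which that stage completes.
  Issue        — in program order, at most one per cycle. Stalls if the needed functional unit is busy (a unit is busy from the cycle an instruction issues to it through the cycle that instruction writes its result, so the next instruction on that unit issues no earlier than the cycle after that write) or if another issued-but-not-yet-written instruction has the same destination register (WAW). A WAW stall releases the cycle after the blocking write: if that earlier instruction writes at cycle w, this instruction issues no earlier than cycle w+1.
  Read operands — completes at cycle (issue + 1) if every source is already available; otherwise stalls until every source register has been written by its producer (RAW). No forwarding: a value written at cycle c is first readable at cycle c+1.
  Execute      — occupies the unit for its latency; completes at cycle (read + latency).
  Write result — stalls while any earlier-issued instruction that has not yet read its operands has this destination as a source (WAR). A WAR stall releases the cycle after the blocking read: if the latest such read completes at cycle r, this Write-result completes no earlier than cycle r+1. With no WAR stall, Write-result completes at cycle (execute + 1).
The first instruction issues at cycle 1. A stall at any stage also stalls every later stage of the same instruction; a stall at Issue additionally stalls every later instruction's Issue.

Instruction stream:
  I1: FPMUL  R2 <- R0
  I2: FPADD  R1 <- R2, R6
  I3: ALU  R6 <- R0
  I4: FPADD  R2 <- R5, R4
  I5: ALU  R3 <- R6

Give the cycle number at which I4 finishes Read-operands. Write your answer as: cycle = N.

cycle 1: I1→FPMUL
cycle 2: I1 RO; I2→FPADD
cycle 3: I3→ALU
cycle 4: I3 RO
cycle 5: I3 EX
cycle 7: I1 EX
cycle 8: I1 WR R2
cycle 9: I2 RO
cycle 10: I3 WR R6
cycle 12: I2 EX
cycle 13: I2 WR R1
cycle 14: I4→FPADD
cycle 15: I4 RO; I5→ALU
cycle 16: I5 RO
cycle 17: I5 EX
cycle 18: I4 EX; I5 WR R3
cycle 19: I4 WR R2

cycle = 15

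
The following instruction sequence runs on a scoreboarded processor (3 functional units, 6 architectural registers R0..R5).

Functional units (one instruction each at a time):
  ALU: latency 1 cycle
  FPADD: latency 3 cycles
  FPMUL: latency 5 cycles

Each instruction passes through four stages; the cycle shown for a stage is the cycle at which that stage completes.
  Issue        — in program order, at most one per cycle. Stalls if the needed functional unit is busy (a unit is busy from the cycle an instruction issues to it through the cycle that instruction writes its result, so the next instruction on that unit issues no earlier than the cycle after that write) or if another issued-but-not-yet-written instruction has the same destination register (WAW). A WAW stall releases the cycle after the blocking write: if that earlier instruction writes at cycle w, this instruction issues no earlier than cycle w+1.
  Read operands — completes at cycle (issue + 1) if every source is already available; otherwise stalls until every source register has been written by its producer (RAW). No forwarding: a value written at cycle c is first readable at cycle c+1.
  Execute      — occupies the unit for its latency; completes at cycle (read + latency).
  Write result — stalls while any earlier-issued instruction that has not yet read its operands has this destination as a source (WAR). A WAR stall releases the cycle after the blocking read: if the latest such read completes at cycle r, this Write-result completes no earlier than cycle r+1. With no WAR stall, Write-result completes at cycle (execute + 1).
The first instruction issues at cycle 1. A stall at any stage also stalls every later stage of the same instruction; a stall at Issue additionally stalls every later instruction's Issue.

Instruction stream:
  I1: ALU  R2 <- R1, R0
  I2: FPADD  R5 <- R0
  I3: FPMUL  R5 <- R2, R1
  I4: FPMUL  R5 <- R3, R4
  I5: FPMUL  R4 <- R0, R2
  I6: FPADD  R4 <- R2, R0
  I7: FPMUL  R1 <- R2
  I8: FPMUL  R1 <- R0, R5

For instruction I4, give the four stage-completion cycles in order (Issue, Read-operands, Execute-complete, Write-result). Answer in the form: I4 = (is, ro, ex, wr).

I4 = (16, 17, 22, 23)

cycle 1: I1 issues→ALU
cycle 2: I1 reads · I2 issues→FPADD
cycle 3: I1 exec-done · I2 reads
cycle 4: I1 writes R2
cycle 6: I2 exec-done
cycle 7: I2 writes R5
cycle 8: I3 issues→FPMUL
cycle 9: I3 reads
cycle 14: I3 exec-done
cycle 15: I3 writes R5
cycle 16: I4 issues→FPMUL
cycle 17: I4 reads
cycle 22: I4 exec-done
cycle 23: I4 writes R5
cycle 24: I5 issues→FPMUL
cycle 25: I5 reads
cycle 30: I5 exec-done
cycle 31: I5 writes R4
cycle 32: I6 issues→FPADD
cycle 33: I6 reads · I7 issues→FPMUL
cycle 34: I7 reads
cycle 36: I6 exec-done
cycle 37: I6 writes R4
cycle 39: I7 exec-done
cycle 40: I7 writes R1
cycle 41: I8 issues→FPMUL
cycle 42: I8 reads
cycle 47: I8 exec-done
cycle 48: I8 writes R1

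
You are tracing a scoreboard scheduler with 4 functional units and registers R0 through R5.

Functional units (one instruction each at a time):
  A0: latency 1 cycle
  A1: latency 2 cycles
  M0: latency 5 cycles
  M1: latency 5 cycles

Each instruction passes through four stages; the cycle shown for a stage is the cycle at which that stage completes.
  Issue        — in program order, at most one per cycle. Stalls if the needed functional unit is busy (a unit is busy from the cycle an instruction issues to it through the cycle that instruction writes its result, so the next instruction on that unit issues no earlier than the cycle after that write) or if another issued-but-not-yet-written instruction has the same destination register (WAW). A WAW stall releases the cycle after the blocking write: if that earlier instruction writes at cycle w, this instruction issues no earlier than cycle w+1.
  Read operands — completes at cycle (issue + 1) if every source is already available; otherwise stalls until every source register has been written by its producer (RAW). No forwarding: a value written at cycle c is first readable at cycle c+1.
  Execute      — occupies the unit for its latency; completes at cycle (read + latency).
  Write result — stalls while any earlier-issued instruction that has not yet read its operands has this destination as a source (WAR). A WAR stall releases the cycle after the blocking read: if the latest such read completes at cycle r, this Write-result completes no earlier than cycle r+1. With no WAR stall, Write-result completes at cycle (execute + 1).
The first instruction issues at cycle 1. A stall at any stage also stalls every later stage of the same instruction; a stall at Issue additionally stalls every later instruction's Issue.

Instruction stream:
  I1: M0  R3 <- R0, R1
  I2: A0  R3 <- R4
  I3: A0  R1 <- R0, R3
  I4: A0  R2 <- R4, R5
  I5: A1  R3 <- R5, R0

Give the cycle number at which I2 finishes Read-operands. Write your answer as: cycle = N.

cycle = 10

1) issue 1, read 2, done 7, write 8
2) issue 9, read 10, done 11, write 12  <WAW R3: wait I1 write@8>
3) issue 13, read 14, done 15, write 16  <struct: A0 busy until I2 writes@12>
4) issue 17, read 18, done 19, write 20  <struct: A0 busy until I3 writes@16>
5) issue 18, read 19, done 21, write 22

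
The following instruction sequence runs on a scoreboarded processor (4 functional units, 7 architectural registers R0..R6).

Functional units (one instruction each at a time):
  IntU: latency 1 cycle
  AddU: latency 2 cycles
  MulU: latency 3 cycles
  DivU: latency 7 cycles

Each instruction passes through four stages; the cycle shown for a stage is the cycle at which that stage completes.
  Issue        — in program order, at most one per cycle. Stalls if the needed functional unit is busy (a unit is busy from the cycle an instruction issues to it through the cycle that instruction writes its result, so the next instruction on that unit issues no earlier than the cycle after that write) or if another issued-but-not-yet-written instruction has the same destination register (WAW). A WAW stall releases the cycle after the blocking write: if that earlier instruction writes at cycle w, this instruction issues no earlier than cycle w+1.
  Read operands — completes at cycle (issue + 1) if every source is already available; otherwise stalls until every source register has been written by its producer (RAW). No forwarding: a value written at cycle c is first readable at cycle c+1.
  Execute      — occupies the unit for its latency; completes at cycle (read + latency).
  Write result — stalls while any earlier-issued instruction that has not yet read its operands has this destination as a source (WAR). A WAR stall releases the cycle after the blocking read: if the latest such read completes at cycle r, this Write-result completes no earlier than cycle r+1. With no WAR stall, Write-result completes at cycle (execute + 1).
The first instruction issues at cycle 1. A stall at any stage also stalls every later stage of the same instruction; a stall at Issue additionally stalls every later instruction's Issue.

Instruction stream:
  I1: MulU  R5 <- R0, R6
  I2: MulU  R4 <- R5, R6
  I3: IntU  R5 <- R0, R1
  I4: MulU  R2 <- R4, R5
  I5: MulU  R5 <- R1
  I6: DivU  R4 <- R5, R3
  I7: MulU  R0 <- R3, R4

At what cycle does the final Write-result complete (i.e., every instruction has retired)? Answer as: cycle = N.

cycle = 38

I1 -> (1, 2, 5, 6)
I2 -> (7, 8, 11, 12)  // struct: MulU busy until I1 writes@6
I3 -> (8, 9, 10, 11)
I4 -> (13, 14, 17, 18)  // struct: MulU busy until I2 writes@12
I5 -> (19, 20, 23, 24)  // struct: MulU busy until I4 writes@18
I6 -> (20, 25, 32, 33)  // RAW R5: wait I5 write@24
I7 -> (25, 34, 37, 38)  // struct: MulU busy until I5 writes@24, RAW R4: wait I6 write@33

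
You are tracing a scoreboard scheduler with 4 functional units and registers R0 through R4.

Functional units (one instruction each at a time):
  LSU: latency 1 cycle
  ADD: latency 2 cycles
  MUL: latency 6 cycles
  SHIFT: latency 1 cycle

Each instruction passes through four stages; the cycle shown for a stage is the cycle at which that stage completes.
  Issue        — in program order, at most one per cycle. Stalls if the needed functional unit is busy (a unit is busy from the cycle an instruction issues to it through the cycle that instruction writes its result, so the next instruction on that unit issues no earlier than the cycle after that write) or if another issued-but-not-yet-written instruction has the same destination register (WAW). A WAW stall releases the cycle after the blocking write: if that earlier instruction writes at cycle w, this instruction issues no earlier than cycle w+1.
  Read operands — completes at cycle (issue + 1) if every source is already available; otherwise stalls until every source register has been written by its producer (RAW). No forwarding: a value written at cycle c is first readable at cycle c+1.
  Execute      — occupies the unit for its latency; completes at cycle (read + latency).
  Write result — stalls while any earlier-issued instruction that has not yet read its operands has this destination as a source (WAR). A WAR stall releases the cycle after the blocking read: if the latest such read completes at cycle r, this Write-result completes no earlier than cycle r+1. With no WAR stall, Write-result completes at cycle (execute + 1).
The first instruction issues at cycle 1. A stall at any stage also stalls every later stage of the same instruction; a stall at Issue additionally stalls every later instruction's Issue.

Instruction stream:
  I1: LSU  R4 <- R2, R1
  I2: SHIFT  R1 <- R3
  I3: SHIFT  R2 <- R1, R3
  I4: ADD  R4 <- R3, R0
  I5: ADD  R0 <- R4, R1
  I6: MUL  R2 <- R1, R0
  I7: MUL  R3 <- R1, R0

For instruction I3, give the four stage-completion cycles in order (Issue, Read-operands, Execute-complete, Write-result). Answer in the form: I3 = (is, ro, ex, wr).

I3 = (6, 7, 8, 9)

I1  is:1  ro:2  ex:3  wr:4
I2  is:2  ro:3  ex:4  wr:5
I3  is:6  ro:7  ex:8  wr:9  — struct: SHIFT busy until I2 writes@5
I4  is:7  ro:8  ex:10  wr:11
I5  is:12  ro:13  ex:15  wr:16  — struct: ADD busy until I4 writes@11
I6  is:13  ro:17  ex:23  wr:24  — RAW R0: wait I5 write@16
I7  is:25  ro:26  ex:32  wr:33  — struct: MUL busy until I6 writes@24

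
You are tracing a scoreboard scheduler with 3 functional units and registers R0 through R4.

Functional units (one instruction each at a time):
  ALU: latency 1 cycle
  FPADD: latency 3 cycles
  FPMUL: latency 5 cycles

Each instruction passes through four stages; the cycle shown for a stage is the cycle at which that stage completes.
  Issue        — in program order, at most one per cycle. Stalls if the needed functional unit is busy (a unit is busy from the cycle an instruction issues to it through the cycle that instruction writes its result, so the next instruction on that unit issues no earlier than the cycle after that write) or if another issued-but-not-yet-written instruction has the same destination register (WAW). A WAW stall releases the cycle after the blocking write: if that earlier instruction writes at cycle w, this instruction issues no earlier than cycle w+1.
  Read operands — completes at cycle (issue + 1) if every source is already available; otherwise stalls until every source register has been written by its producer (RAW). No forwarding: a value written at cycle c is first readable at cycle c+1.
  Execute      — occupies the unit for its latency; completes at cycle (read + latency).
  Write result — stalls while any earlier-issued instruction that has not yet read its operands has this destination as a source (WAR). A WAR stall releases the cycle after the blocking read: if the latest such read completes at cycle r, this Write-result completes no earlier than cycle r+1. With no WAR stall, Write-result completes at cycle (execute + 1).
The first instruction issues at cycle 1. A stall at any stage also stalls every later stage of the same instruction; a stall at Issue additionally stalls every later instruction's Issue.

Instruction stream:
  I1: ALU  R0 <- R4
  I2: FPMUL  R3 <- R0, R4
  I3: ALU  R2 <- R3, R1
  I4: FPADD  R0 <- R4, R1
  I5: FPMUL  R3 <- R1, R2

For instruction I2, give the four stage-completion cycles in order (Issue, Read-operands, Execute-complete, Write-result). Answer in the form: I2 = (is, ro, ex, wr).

I2 = (2, 5, 10, 11)

[1] I1 issues→ALU
[2] I1 reads; I2 issues→FPMUL
[3] I1 exec-done
[4] I1 writes R0
[5] I2 reads; I3 issues→ALU
[6] I4 issues→FPADD
[7] I4 reads
[10] I2 exec-done; I4 exec-done
[11] I2 writes R3; I4 writes R0
[12] I3 reads; I5 issues→FPMUL
[13] I3 exec-done
[14] I3 writes R2
[15] I5 reads
[20] I5 exec-done
[21] I5 writes R3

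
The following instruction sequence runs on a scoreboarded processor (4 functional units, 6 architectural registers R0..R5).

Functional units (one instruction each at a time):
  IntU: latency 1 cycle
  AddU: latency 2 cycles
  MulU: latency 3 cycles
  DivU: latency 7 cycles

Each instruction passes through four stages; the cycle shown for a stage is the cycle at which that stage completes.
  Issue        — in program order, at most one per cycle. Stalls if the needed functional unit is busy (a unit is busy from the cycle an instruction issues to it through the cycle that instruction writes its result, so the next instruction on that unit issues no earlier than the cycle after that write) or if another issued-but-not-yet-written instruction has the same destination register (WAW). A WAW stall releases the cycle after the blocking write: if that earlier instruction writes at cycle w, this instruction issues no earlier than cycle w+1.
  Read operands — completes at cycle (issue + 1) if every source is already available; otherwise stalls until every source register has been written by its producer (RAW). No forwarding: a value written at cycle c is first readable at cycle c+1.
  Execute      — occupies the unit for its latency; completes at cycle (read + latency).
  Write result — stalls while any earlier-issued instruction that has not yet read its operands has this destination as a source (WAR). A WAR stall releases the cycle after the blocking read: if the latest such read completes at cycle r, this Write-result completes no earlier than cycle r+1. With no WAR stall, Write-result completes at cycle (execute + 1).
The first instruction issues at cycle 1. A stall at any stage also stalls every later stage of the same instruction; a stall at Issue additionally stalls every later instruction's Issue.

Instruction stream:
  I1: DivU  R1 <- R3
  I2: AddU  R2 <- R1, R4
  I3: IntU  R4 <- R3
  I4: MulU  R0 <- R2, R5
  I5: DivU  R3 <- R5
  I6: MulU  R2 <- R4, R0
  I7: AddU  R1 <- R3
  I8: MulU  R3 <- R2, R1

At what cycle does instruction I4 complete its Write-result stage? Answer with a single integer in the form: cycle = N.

cycle = 19

t=1  issue I1 (DivU)
t=2  I1 read-ops | issue I2 (AddU)
t=3  issue I3 (IntU)
t=4  I3 read-ops | issue I4 (MulU)
t=5  I3 finished on IntU
t=9  I1 finished on DivU
t=10  I1→R1
t=11  I2 read-ops | issue I5 (DivU)
t=12  I3→R4 | I5 read-ops
t=13  I2 finished on AddU
t=14  I2→R2
t=15  I4 read-ops
t=18  I4 finished on MulU
t=19  I4→R0 | I5 finished on DivU
t=20  I5→R3 | issue I6 (MulU)
t=21  I6 read-ops | issue I7 (AddU)
t=22  I7 read-ops
t=24  I6 finished on MulU | I7 finished on AddU
t=25  I6→R2 | I7→R1
t=26  issue I8 (MulU)
t=27  I8 read-ops
t=30  I8 finished on MulU
t=31  I8→R3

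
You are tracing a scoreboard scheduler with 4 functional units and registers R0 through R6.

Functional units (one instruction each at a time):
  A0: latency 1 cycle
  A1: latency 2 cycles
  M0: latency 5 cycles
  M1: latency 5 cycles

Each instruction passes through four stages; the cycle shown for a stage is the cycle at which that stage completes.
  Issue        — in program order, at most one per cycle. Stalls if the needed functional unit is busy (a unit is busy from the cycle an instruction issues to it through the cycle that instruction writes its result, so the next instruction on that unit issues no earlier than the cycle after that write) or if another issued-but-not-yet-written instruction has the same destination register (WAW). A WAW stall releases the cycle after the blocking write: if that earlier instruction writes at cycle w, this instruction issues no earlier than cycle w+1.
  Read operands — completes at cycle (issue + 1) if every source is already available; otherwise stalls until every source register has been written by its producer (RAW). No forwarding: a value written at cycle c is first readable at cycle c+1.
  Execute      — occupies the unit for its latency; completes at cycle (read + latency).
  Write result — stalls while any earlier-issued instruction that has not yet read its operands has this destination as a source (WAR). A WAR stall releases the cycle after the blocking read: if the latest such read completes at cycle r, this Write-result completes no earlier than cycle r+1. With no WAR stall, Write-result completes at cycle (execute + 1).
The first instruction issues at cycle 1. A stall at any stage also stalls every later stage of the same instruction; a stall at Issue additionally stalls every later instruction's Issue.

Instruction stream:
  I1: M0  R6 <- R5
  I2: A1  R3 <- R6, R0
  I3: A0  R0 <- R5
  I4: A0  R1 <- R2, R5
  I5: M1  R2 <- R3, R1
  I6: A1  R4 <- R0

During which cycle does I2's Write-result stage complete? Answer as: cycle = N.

1) issue 1, read 2, done 7, write 8
2) issue 2, read 9, done 11, write 12  <RAW R6: wait I1 write@8>
3) issue 3, read 4, done 5, write 10  <WAR R0: wait I2 read@9>
4) issue 11, read 12, done 13, write 14  <struct: A0 busy until I3 writes@10>
5) issue 12, read 15, done 20, write 21  <RAW R1: wait I4 write@14>
6) issue 13, read 14, done 16, write 17

cycle = 12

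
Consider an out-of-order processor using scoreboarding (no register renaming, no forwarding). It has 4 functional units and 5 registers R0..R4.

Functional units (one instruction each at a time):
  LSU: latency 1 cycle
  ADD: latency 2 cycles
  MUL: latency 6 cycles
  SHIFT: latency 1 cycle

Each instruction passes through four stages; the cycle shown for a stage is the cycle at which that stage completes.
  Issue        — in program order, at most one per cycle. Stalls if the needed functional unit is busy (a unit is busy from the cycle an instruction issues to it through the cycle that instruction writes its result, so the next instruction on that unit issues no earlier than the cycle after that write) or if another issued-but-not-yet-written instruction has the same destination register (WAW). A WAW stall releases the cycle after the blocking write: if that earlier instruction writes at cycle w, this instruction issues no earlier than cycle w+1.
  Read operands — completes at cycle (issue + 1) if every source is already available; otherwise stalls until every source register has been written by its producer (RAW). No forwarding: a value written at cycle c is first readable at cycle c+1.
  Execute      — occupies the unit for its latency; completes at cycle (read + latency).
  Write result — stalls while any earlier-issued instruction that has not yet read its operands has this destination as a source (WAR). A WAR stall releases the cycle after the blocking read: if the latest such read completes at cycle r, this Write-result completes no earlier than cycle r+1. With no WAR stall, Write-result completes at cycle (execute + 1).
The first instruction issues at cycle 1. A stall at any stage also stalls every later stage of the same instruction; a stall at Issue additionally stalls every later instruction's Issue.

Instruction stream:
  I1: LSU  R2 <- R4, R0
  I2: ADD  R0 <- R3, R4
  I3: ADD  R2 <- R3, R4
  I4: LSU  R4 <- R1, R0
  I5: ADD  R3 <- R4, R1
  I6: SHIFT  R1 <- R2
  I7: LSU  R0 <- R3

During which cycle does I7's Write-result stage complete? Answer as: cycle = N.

cycle = 19

I1  is:1  ro:2  ex:3  wr:4
I2  is:2  ro:3  ex:5  wr:6
I3  is:7  ro:8  ex:10  wr:11  — struct: ADD busy until I2 writes@6
I4  is:8  ro:9  ex:10  wr:11
I5  is:12  ro:13  ex:15  wr:16  — struct: ADD busy until I3 writes@11
I6  is:13  ro:14  ex:15  wr:16
I7  is:14  ro:17  ex:18  wr:19  — RAW R3: wait I5 write@16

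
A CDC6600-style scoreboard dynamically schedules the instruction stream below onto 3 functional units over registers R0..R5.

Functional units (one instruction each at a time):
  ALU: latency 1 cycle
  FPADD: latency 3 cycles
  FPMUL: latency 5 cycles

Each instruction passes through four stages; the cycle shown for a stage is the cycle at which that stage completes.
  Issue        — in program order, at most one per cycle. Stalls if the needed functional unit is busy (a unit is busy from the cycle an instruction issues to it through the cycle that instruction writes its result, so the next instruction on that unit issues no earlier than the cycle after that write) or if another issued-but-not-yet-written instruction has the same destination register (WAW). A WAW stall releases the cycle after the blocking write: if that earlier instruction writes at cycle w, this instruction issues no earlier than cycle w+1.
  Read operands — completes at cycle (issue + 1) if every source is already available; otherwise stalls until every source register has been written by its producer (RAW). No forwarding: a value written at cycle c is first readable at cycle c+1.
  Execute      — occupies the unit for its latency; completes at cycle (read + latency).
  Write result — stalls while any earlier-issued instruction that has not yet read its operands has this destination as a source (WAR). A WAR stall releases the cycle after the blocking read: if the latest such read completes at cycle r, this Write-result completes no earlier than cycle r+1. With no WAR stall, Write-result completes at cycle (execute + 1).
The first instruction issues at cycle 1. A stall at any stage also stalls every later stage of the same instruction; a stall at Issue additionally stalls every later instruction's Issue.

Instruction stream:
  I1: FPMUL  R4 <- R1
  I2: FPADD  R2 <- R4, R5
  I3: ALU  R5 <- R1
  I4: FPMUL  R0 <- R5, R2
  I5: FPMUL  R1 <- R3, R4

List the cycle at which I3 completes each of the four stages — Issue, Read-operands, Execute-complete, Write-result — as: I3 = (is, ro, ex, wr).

[1] I1 dispatched to FPMUL
[2] I1 operands ready · I2 dispatched to FPADD
[3] I3 dispatched to ALU
[4] I3 operands ready
[5] I3 complete
[7] I1 complete
[8] R4←I1
[9] I2 operands ready · I4 dispatched to FPMUL
[10] R5←I3
[12] I2 complete
[13] R2←I2
[14] I4 operands ready
[19] I4 complete
[20] R0←I4
[21] I5 dispatched to FPMUL
[22] I5 operands ready
[27] I5 complete
[28] R1←I5

I3 = (3, 4, 5, 10)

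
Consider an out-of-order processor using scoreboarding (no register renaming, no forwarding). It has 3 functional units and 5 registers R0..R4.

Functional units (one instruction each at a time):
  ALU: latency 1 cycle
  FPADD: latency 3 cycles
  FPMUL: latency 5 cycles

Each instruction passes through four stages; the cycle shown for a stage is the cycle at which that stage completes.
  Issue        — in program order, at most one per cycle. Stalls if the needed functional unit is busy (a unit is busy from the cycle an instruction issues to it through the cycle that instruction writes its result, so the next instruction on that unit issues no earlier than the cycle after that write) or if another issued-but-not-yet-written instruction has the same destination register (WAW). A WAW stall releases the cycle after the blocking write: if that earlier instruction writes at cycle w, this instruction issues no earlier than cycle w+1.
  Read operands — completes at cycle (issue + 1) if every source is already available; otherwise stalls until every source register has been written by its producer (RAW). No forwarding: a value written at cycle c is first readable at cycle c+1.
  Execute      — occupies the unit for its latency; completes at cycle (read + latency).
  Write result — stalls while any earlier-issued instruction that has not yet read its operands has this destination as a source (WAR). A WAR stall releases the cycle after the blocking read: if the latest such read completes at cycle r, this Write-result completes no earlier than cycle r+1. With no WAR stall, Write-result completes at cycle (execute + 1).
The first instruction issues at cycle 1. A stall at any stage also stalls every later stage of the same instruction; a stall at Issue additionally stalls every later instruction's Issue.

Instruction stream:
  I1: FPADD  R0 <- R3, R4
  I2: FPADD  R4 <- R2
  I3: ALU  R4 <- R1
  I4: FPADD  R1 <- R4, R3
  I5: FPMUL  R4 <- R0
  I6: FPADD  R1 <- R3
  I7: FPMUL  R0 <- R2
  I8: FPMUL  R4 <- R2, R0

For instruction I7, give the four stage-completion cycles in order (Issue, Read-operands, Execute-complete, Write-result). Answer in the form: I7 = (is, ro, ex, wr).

I7 = (25, 26, 31, 32)

  I1 | 1 | 2 | 5 | 6
  I2 | 7 | 8 | 11 | 12   struct: FPADD busy until I1 writes@6
  I3 | 13 | 14 | 15 | 16   WAW R4: wait I2 write@12
  I4 | 14 | 17 | 20 | 21   RAW R4: wait I3 write@16
  I5 | 17 | 18 | 23 | 24   WAW R4: wait I3 write@16
  I6 | 22 | 23 | 26 | 27   struct: FPADD busy until I4 writes@21
  I7 | 25 | 26 | 31 | 32   struct: FPMUL busy until I5 writes@24
  I8 | 33 | 34 | 39 | 40   struct: FPMUL busy until I7 writes@32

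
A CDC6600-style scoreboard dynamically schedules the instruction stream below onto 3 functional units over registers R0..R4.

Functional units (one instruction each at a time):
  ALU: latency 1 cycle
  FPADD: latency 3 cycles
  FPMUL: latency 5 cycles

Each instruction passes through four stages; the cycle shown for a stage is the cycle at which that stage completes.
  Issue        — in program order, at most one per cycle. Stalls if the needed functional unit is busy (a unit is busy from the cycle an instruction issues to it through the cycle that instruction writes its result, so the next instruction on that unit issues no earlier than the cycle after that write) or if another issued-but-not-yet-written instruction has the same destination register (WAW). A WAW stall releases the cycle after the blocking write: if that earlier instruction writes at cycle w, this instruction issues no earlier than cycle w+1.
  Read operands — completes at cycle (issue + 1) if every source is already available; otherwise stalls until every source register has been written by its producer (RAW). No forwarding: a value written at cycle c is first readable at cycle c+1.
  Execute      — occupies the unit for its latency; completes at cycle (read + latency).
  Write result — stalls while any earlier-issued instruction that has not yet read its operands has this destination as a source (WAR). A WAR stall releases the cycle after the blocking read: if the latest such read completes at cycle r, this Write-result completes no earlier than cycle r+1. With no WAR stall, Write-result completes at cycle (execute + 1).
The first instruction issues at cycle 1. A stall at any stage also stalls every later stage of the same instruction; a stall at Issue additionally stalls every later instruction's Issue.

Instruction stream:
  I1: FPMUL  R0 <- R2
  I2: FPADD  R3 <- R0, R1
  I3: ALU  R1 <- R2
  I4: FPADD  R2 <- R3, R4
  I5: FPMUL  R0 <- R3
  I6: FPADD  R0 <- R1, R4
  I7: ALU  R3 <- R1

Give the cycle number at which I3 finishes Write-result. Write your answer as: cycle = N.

cycle = 10

c1: issue I1 (FPMUL)
c2: I1 read-ops, issue I2 (FPADD)
c3: issue I3 (ALU)
c4: I3 read-ops
c5: I3 finished on ALU
c7: I1 finished on FPMUL
c8: I1→R0
c9: I2 read-ops
c10: I3→R1
c12: I2 finished on FPADD
c13: I2→R3
c14: issue I4 (FPADD)
c15: I4 read-ops, issue I5 (FPMUL)
c16: I5 read-ops
c18: I4 finished on FPADD
c19: I4→R2
c21: I5 finished on FPMUL
c22: I5→R0
c23: issue I6 (FPADD)
c24: I6 read-ops, issue I7 (ALU)
c25: I7 read-ops
c26: I7 finished on ALU
c27: I6 finished on FPADD, I7→R3
c28: I6→R0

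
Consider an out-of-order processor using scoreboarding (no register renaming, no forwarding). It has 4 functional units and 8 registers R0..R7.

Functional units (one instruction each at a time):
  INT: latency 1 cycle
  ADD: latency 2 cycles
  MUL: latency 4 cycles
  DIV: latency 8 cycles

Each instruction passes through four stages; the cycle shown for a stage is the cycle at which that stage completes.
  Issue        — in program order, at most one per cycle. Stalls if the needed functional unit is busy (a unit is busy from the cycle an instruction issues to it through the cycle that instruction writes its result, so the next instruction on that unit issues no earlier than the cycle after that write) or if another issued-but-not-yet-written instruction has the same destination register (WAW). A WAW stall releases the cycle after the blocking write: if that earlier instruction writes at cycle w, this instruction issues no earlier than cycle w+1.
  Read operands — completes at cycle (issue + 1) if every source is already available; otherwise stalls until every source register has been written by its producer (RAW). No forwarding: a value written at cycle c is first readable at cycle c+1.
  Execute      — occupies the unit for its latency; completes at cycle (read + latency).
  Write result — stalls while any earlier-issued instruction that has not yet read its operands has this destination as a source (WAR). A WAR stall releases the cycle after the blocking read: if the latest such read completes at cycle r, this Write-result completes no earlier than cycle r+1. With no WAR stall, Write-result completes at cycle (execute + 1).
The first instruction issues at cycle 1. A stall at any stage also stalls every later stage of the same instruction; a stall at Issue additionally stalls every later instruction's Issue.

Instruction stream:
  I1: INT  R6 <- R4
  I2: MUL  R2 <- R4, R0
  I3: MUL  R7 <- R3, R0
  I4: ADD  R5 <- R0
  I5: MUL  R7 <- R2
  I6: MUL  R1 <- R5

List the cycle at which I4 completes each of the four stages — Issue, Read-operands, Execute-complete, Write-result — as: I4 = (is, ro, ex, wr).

I1  is:1  ro:2  ex:3  wr:4
I2  is:2  ro:3  ex:7  wr:8
I3  is:9  ro:10  ex:14  wr:15  — struct: MUL busy until I2 writes@8
I4  is:10  ro:11  ex:13  wr:14
I5  is:16  ro:17  ex:21  wr:22  — struct: MUL busy until I3 writes@15
I6  is:23  ro:24  ex:28  wr:29  — struct: MUL busy until I5 writes@22

I4 = (10, 11, 13, 14)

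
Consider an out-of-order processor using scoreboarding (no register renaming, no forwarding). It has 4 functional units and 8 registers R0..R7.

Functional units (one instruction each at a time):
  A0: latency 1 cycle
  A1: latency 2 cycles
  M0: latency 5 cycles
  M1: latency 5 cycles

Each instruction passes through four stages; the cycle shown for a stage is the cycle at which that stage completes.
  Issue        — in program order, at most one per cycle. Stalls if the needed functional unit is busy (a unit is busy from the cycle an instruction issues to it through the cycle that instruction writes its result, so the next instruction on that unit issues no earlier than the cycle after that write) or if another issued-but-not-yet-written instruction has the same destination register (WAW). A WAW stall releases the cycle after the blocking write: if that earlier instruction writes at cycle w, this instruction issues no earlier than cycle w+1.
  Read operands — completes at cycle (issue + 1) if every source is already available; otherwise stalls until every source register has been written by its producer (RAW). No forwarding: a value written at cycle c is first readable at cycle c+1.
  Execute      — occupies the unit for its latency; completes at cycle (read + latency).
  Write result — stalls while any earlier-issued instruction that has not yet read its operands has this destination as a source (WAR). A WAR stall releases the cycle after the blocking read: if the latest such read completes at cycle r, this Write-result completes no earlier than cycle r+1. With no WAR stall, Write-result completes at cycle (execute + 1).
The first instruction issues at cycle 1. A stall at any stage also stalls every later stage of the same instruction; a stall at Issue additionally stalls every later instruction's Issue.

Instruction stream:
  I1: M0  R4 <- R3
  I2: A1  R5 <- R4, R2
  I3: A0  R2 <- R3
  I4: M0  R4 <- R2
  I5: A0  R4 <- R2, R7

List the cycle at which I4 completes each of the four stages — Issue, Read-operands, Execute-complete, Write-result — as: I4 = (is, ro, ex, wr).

I4 = (9, 11, 16, 17)

I1  is:1  ro:2  ex:7  wr:8
I2  is:2  ro:9  ex:11  wr:12  — RAW R4: wait I1 write@8
I3  is:3  ro:4  ex:5  wr:10  — WAR R2: wait I2 read@9
I4  is:9  ro:11  ex:16  wr:17  — struct: M0 busy until I1 writes@8, RAW R2: wait I3 write@10
I5  is:18  ro:19  ex:20  wr:21  — WAW R4: wait I4 write@17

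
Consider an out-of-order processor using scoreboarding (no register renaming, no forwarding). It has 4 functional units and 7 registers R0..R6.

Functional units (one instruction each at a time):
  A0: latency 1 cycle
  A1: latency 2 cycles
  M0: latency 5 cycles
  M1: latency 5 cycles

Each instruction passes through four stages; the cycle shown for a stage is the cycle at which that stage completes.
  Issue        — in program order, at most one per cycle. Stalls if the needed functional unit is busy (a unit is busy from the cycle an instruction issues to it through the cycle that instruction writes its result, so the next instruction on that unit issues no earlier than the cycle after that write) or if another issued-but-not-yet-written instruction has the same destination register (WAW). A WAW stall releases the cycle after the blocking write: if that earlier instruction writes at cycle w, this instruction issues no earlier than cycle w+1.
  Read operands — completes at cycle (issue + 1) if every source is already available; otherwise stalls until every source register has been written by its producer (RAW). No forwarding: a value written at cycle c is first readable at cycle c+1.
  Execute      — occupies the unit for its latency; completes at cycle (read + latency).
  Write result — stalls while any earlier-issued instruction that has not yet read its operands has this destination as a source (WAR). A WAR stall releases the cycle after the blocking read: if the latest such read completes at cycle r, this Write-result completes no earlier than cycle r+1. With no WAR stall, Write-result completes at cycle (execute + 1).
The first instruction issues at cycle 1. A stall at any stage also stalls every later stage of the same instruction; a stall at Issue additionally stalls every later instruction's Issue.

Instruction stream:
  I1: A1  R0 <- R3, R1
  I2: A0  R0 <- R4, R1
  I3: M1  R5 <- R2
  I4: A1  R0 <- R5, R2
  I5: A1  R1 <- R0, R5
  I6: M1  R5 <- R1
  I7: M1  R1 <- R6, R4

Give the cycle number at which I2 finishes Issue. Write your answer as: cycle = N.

I1 -> (1, 2, 4, 5)
I2 -> (6, 7, 8, 9)  // WAW R0: wait I1 write@5
I3 -> (7, 8, 13, 14)
I4 -> (10, 15, 17, 18)  // WAW R0: wait I2 write@9, RAW R5: wait I3 write@14
I5 -> (19, 20, 22, 23)  // struct: A1 busy until I4 writes@18
I6 -> (20, 24, 29, 30)  // RAW R1: wait I5 write@23
I7 -> (31, 32, 37, 38)  // struct: M1 busy until I6 writes@30

cycle = 6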